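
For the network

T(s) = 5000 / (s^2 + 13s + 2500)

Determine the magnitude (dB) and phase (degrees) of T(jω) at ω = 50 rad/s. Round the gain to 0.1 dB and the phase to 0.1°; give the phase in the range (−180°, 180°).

17.7 dB, -90.0°

At s = jω = j50:
quadratic: (j50)² + 13·j50 + 2500 = 0 + j650 → |·| ≈ 650, ∠ ≈ 90.00°
|T| = 5000 / 650 ≈ 7.6923
Gain = 20 log₁₀(7.6923) ≈ 17.72 dB
∠T = 0.00° − 90.00° = -90.00°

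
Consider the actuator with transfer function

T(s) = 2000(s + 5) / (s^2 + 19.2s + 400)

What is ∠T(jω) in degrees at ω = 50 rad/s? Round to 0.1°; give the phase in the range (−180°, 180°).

-71.1°

At s = jω = j50:
zero (s+5): 5 + j50 → |·| = √(5²+50²) = √2525 ≈ 50.249, ∠ = arctan(50/5) ≈ 84.29°
quadratic: (j50)² + 19.2·j50 + 400 = -2100 + j960 → |·| ≈ 2309, ∠ ≈ 155.43°
∠T = 84.29° − 155.43° = -71.14°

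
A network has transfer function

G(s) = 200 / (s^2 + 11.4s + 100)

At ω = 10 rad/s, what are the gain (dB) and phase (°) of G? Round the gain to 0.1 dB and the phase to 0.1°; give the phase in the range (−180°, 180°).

4.9 dB, -90.0°

At s = jω = j10:
quadratic: (j10)² + 11.4·j10 + 100 = 0 + j114 → |·| ≈ 114, ∠ ≈ 90.00°
|G| = 200 / 114 ≈ 1.7544
Gain = 20 log₁₀(1.7544) ≈ 4.88 dB
∠G = 0.00° − 90.00° = -90.00°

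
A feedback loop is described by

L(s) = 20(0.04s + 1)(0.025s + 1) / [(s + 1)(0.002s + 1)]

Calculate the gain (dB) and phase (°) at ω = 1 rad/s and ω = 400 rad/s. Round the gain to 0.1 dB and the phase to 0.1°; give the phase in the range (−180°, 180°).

At ω = 1 rad/s:
zero (1 + j1·0.04) = 1 + j0.04 → |·| ≈ 1.0008, ∠ ≈ 2.29°
zero (1 + j1·0.025) = 1 + j0.025 → |·| ≈ 1.0003, ∠ ≈ 1.43°
pole (1 + j1·1) = 1 + j1 → |·| ≈ 1.4142, ∠ ≈ 45.00°
pole (1 + j1·0.002) = 1 + j0.002 → |·| ≈ 1, ∠ ≈ 0.11°
|L| = 20 · 1.0008 · 1.0003 / (1.4142 · 1) ≈ 14.158
Gain = 20 log₁₀(14.158) ≈ 23.02 dB
∠L = (2.29° + 1.43°) − (45.00° + 0.11°) = -41.39°

At ω = 400 rad/s:
zero (1 + j400·0.04) = 1 + j16 → |·| ≈ 16.031, ∠ ≈ 86.42°
zero (1 + j400·0.025) = 1 + j10 → |·| ≈ 10.05, ∠ ≈ 84.29°
pole (1 + j400·1) = 1 + j400 → |·| ≈ 400, ∠ ≈ 89.86°
pole (1 + j400·0.002) = 1 + j0.8 → |·| ≈ 1.2806, ∠ ≈ 38.66°
|L| = 20 · 16.031 · 10.05 / (400 · 1.2806) ≈ 6.2905
Gain = 20 log₁₀(6.2905) ≈ 15.97 dB
∠L = (86.42° + 84.29°) − (89.86° + 38.66°) = 42.19°

ω = 1: 23.0 dB, -41.4°; ω = 400: 16.0 dB, 42.2°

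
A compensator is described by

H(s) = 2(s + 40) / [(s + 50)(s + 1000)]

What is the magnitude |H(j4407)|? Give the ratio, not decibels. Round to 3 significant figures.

0.000443

At s = jω = j4407:
zero (s+40): 40 + j4407 → |·| = √(40²+4407²) = √19423249 ≈ 4407.2, ∠ = arctan(4407/40) ≈ 89.48°
pole (s+50): 50 + j4407 → |·| = √(50²+4407²) = √19424149 ≈ 4407.3, ∠ = arctan(4407/50) ≈ 89.35°
pole (s+1000): 1000 + j4407 → |·| = √(1000²+4407²) = √20421649 ≈ 4519, ∠ = arctan(4407/1000) ≈ 77.22°
|H| = 2 · 4407.2 / 1.9917e+07 ≈ 0.00044256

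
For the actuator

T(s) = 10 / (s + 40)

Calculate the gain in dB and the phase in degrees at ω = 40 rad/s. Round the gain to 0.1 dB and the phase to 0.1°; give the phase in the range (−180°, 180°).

At s = jω = j40:
pole (s+40): 40 + j40 → |·| = √(40²+40²) = √3200 ≈ 56.569, ∠ = arctan(40/40) ≈ 45.00°
|T| = 10 / 56.569 ≈ 0.17678
Gain = 20 log₁₀(0.17678) ≈ -15.05 dB
∠T = 0.00° − 45.00° = -45.00°

-15.1 dB, -45.0°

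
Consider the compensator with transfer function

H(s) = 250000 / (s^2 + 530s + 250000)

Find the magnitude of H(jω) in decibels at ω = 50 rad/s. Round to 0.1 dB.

0.0 dB

At s = jω = j50:
quadratic: (j50)² + 530·j50 + 250000 = 247500 + j26500 → |·| ≈ 2.4891e+05, ∠ ≈ 6.11°
|H| = 250000 / 2.4891e+05 ≈ 1.0044
Gain = 20 log₁₀(1.0044) ≈ 0.04 dB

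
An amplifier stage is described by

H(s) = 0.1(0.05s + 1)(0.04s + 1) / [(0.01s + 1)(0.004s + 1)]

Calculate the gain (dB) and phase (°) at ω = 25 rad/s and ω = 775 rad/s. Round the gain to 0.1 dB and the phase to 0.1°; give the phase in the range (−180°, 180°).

ω = 25: -13.2 dB, 76.6°; ω = 775: 13.5 dB, 21.9°

At ω = 25 rad/s:
zero (1 + j25·0.05) = 1 + j1.25 → |·| ≈ 1.6008, ∠ ≈ 51.34°
zero (1 + j25·0.04) = 1 + j1 → |·| ≈ 1.4142, ∠ ≈ 45.00°
pole (1 + j25·0.01) = 1 + j0.25 → |·| ≈ 1.0308, ∠ ≈ 14.04°
pole (1 + j25·0.004) = 1 + j0.1 → |·| ≈ 1.005, ∠ ≈ 5.71°
|H| = 0.1 · 1.6008 · 1.4142 / (1.0308 · 1.005) ≈ 0.21853
Gain = 20 log₁₀(0.21853) ≈ -13.21 dB
∠H = (51.34° + 45.00°) − (14.04° + 5.71°) = 76.59°

At ω = 775 rad/s:
zero (1 + j775·0.05) = 1 + j38.75 → |·| ≈ 38.763, ∠ ≈ 88.52°
zero (1 + j775·0.04) = 1 + j31 → |·| ≈ 31.016, ∠ ≈ 88.15°
pole (1 + j775·0.01) = 1 + j7.75 → |·| ≈ 7.8142, ∠ ≈ 82.65°
pole (1 + j775·0.004) = 1 + j3.1 → |·| ≈ 3.2573, ∠ ≈ 72.12°
|H| = 0.1 · 38.763 · 31.016 / (7.8142 · 3.2573) ≈ 4.7235
Gain = 20 log₁₀(4.7235) ≈ 13.49 dB
∠H = (88.52° + 88.15°) − (82.65° + 72.12°) = 21.90°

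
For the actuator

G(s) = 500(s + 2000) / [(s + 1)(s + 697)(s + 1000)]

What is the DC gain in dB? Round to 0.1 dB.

G(0) = 500·2000 / (1·697·1000) ≈ 1.4347
20 log₁₀(1.4347) ≈ 3.14 dB

3.1 dB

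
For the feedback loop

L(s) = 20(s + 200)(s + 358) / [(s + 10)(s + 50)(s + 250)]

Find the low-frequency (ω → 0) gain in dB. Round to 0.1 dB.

L(0) = 20·200·358 / (10·50·250) = 11.456
20 log₁₀(11.456) ≈ 21.18 dB

21.2 dB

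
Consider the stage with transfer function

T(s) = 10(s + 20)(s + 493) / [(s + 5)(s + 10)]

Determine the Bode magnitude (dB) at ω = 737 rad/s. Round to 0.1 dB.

At s = jω = j737:
zero (s+20): 20 + j737 → |·| = √(20²+737²) = √543569 ≈ 737.27, ∠ = arctan(737/20) ≈ 88.45°
zero (s+493): 493 + j737 → |·| = √(493²+737²) = √786218 ≈ 886.69, ∠ = arctan(737/493) ≈ 56.22°
pole (s+5): 5 + j737 → |·| = √(5²+737²) = √543194 ≈ 737.02, ∠ = arctan(737/5) ≈ 89.61°
pole (s+10): 10 + j737 → |·| = √(10²+737²) = √543269 ≈ 737.07, ∠ = arctan(737/10) ≈ 89.22°
|T| = 10 · 6.5373e+05 / 5.4324e+05 ≈ 12.034
Gain = 20 log₁₀(12.034) ≈ 21.61 dB

21.6 dB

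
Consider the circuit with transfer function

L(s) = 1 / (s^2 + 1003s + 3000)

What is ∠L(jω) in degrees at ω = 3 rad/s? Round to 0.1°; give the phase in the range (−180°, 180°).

Substitute s = j3:
Numerator: 1 = 1 + j0
Denominator: (j3)^2 + 1003(j3) + 3000 = 2991 + j3009
|N| = √(1² + 0²) ≈ 1, ∠N ≈ 0.00°
|D| = √(2991² + 3009²) ≈ 4242.7, ∠D ≈ 45.17°
∠L = 0.00° − 45.17° = -45.17°

-45.2°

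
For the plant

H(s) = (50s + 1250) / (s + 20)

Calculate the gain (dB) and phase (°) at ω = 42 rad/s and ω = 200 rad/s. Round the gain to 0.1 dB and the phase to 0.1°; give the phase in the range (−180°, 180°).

ω = 42: 34.4 dB, -5.3°; ω = 200: 34.0 dB, -1.4°

Substitute s = j42:
Numerator: 50(j42) + 1250 = 1250 + j2100
Denominator: (j42) + 20 = 20 + j42
|N| = √(1250² + 2100²) ≈ 2443.9, ∠N ≈ 59.24°
|D| = √(20² + 42²) ≈ 46.519, ∠D ≈ 64.54°
|H| = 2443.9 / 46.519 ≈ 52.536
Gain = 20 log₁₀(52.536) ≈ 34.41 dB
∠H = 59.24° − 64.54° = -5.30°

Substitute s = j200:
Numerator: 50(j200) + 1250 = 1250 + j10000
Denominator: (j200) + 20 = 20 + j200
|N| = √(1250² + 10000²) ≈ 10078, ∠N ≈ 82.87°
|D| = √(20² + 200²) ≈ 201, ∠D ≈ 84.29°
|H| = 10078 / 201 ≈ 50.139
Gain = 20 log₁₀(50.139) ≈ 34.00 dB
∠H = 82.87° − 84.29° = -1.42°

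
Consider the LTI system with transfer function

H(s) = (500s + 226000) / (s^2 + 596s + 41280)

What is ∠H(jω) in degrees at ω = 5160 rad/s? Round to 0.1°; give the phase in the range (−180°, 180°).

-88.4°

Substitute s = j5160:
Numerator: 500(j5160) + 226000 = 226000 + j2580000
Denominator: (j5160)^2 + 596(j5160) + 41280 = -26584320 + j3075360
|N| = √(226000² + 2580000²) ≈ 2.5899e+06, ∠N ≈ 84.99°
|D| = √(26584320² + 3075360²) ≈ 2.6762e+07, ∠D ≈ 173.40°
∠H = 84.99° − 173.40° = -88.41°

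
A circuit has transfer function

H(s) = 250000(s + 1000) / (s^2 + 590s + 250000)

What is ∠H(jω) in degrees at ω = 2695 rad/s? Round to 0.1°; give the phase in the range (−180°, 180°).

-97.6°

At s = jω = j2695:
zero (s+1000): 1000 + j2695 → |·| = √(1000²+2695²) = √8263025 ≈ 2874.5, ∠ = arctan(2695/1000) ≈ 69.64°
quadratic: (j2695)² + 590·j2695 + 250000 = -7013025 + j1590050 → |·| ≈ 7.191e+06, ∠ ≈ 167.23°
∠H = 69.64° − 167.23° = -97.59°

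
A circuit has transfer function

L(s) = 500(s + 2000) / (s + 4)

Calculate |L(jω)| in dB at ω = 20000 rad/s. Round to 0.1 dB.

54.0 dB

At s = jω = j20000:
zero (s+2000): 2000 + j20000 → |·| = √(2000²+20000²) = √404000000 ≈ 20100, ∠ = arctan(20000/2000) ≈ 84.29°
pole (s+4): 4 + j20000 → |·| = √(4²+20000²) = √400000016 ≈ 20000, ∠ = arctan(20000/4) ≈ 89.99°
|L| = 500 · 20100 / 20000 ≈ 502.5
Gain = 20 log₁₀(502.5) ≈ 54.02 dB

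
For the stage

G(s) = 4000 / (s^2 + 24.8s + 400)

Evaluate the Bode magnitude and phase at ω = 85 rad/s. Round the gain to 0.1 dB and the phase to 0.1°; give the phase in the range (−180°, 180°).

At s = jω = j85:
quadratic: (j85)² + 24.8·j85 + 400 = -6825 + j2108 → |·| ≈ 7143.1, ∠ ≈ 162.84°
|G| = 4000 / 7143.1 ≈ 0.55998
Gain = 20 log₁₀(0.55998) ≈ -5.04 dB
∠G = 0.00° − 162.84° = -162.84°

-5.0 dB, -162.8°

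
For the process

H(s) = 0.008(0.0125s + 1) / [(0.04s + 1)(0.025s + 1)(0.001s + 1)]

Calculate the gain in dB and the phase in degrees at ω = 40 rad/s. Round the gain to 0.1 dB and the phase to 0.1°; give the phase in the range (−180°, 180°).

-49.5 dB, -78.7°

At ω = 40 rad/s:
zero (1 + j40·0.0125) = 1 + j0.5 → |·| ≈ 1.118, ∠ ≈ 26.57°
pole (1 + j40·0.04) = 1 + j1.6 → |·| ≈ 1.8868, ∠ ≈ 57.99°
pole (1 + j40·0.025) = 1 + j1 → |·| ≈ 1.4142, ∠ ≈ 45.00°
pole (1 + j40·0.001) = 1 + j0.04 → |·| ≈ 1.0008, ∠ ≈ 2.29°
|H| = 0.008 · 1.118 / (1.8868 · 1.4142 · 1.0008) ≈ 0.0033493
Gain = 20 log₁₀(0.0033493) ≈ -49.50 dB
∠H = (26.57°) − (57.99° + 45.00° + 2.29°) = -78.71°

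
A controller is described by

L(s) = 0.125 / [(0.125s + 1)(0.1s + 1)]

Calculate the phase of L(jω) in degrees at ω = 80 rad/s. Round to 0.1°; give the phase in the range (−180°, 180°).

-167.2°

At ω = 80 rad/s:
pole (1 + j80·0.125) = 1 + j10 → |·| ≈ 10.05, ∠ ≈ 84.29°
pole (1 + j80·0.1) = 1 + j8 → |·| ≈ 8.0623, ∠ ≈ 82.87°
∠L = (0°) − (84.29° + 82.87°) = -167.16°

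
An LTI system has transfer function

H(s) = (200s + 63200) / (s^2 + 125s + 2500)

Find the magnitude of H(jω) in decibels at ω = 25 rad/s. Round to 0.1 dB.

24.8 dB

Substitute s = j25:
Numerator: 200(j25) + 63200 = 63200 + j5000
Denominator: (j25)^2 + 125(j25) + 2500 = 1875 + j3125
|N| = √(63200² + 5000²) ≈ 63397, ∠N ≈ 4.52°
|D| = √(1875² + 3125²) ≈ 3644.3, ∠D ≈ 59.04°
|H| = 63397 / 3644.3 ≈ 17.396
Gain = 20 log₁₀(17.396) ≈ 24.81 dB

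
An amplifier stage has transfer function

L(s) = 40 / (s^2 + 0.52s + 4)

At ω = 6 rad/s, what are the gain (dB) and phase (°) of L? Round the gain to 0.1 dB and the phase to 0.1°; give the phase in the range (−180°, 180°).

At s = jω = j6:
quadratic: (j6)² + 0.52·j6 + 4 = -32 + j3.12 → |·| ≈ 32.152, ∠ ≈ 174.43°
|L| = 40 / 32.152 ≈ 1.2441
Gain = 20 log₁₀(1.2441) ≈ 1.90 dB
∠L = 0.00° − 174.43° = -174.43°

1.9 dB, -174.4°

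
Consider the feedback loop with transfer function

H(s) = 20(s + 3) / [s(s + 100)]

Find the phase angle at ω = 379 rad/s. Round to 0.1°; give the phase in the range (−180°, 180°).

-75.7°

At s = jω = j379:
zero (s+3): 3 + j379 → |·| = √(3²+379²) = √143650 ≈ 379.01, ∠ = arctan(379/3) ≈ 89.55°
pole (s+100): 100 + j379 → |·| = √(100²+379²) = √153641 ≈ 391.97, ∠ = arctan(379/100) ≈ 75.22°
pole at origin: |s| = 379, ∠ = 90.00° (in denominator)
∠H = 89.55° − 165.22° = -75.67°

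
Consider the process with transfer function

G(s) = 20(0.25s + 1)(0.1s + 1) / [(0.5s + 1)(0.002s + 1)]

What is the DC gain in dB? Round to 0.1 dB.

G(0) = 20 · 1 / 1 = 20
20 log₁₀(20) ≈ 26.02 dB

26.0 dB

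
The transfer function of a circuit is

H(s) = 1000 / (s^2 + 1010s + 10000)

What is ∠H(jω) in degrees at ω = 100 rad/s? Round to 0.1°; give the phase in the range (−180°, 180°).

-90.0°

Substitute s = j100:
Numerator: 1000 = 1000 + j0
Denominator: (j100)^2 + 1010(j100) + 10000 = 0 + j101000
|N| = √(1000² + 0²) ≈ 1000, ∠N ≈ 0.00°
|D| = √(0² + 101000²) ≈ 1.01e+05, ∠D ≈ 90.00°
∠H = 0.00° − 90.00° = -90.00°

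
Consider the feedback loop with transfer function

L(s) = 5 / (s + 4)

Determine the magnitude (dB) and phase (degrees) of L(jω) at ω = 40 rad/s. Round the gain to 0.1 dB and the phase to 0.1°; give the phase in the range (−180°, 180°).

-18.1 dB, -84.3°

At s = jω = j40:
pole (s+4): 4 + j40 → |·| = √(4²+40²) = √1616 ≈ 40.2, ∠ = arctan(40/4) ≈ 84.29°
|L| = 5 / 40.2 ≈ 0.12438
Gain = 20 log₁₀(0.12438) ≈ -18.10 dB
∠L = 0.00° − 84.29° = -84.29°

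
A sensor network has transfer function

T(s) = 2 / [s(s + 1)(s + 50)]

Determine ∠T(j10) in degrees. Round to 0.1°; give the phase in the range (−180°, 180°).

174.4°

At s = jω = j10:
pole (s+1): 1 + j10 → |·| = √(1²+10²) = √101 ≈ 10.05, ∠ = arctan(10/1) ≈ 84.29°
pole (s+50): 50 + j10 → |·| = √(50²+10²) = √2600 ≈ 50.99, ∠ = arctan(10/50) ≈ 11.31°
pole at origin: |s| = 10, ∠ = 90.00° (in denominator)
∠T = 0.00° − 185.60° = -185.60° ≡ 174.40° (principal value)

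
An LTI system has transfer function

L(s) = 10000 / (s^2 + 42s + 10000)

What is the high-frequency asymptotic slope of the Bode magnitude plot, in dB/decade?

-40 dB/decade

Each pole contributes −20 dB/decade at high frequency; each zero contributes +20 dB/decade.
Net: 0 zero(s) − 2 pole(s) → -40 dB/decade.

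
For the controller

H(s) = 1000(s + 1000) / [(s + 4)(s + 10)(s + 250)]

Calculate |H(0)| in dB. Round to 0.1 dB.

40.0 dB

H(0) = 1000·1000 / (4·10·250) = 100
20 log₁₀(100) ≈ 40.00 dB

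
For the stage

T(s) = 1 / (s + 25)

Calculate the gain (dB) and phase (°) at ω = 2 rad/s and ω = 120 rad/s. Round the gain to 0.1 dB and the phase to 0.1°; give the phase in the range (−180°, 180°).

At s = jω = j2:
pole (s+25): 25 + j2 → |·| = √(25²+2²) = √629 ≈ 25.08, ∠ = arctan(2/25) ≈ 4.57°
|T| = 1 / 25.08 ≈ 0.039872
Gain = 20 log₁₀(0.039872) ≈ -27.99 dB
∠T = 0.00° − 4.57° = -4.57°

At s = jω = j120:
pole (s+25): 25 + j120 → |·| = √(25²+120²) = √15025 ≈ 122.58, ∠ = arctan(120/25) ≈ 78.23°
|T| = 1 / 122.58 ≈ 0.0081579
Gain = 20 log₁₀(0.0081579) ≈ -41.77 dB
∠T = 0.00° − 78.23° = -78.23°

ω = 2: -28.0 dB, -4.6°; ω = 120: -41.8 dB, -78.2°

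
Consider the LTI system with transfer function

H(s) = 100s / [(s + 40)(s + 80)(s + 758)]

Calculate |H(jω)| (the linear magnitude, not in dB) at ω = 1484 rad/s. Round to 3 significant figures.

4.04e-05

At s = jω = j1484:
zero at origin: s = j1484 → |·| = 1484, ∠ = 90.00°
pole (s+40): 40 + j1484 → |·| = √(40²+1484²) = √2203856 ≈ 1484.5, ∠ = arctan(1484/40) ≈ 88.46°
pole (s+80): 80 + j1484 → |·| = √(80²+1484²) = √2208656 ≈ 1486.2, ∠ = arctan(1484/80) ≈ 86.91°
pole (s+758): 758 + j1484 → |·| = √(758²+1484²) = √2776820 ≈ 1666.4, ∠ = arctan(1484/758) ≈ 62.94°
|H| = 100 · 1484 / 3.6765e+09 ≈ 4.0364e-05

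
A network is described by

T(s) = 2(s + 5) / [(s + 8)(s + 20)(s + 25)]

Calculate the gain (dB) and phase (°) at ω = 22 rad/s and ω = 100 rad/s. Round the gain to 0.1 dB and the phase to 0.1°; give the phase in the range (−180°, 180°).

At s = jω = j22:
zero (s+5): 5 + j22 → |·| = √(5²+22²) = √509 ≈ 22.561, ∠ = arctan(22/5) ≈ 77.20°
pole (s+8): 8 + j22 → |·| = √(8²+22²) = √548 ≈ 23.409, ∠ = arctan(22/8) ≈ 70.02°
pole (s+20): 20 + j22 → |·| = √(20²+22²) = √884 ≈ 29.732, ∠ = arctan(22/20) ≈ 47.73°
pole (s+25): 25 + j22 → |·| = √(25²+22²) = √1109 ≈ 33.302, ∠ = arctan(22/25) ≈ 41.35°
|T| = 2 · 22.561 / 23178 ≈ 0.0019468
Gain = 20 log₁₀(0.0019468) ≈ -54.21 dB
∠T = 77.20° − 159.10° = -81.90°

At s = jω = j100:
zero (s+5): 5 + j100 → |·| = √(5²+100²) = √10025 ≈ 100.12, ∠ = arctan(100/5) ≈ 87.14°
pole (s+8): 8 + j100 → |·| = √(8²+100²) = √10064 ≈ 100.32, ∠ = arctan(100/8) ≈ 85.43°
pole (s+20): 20 + j100 → |·| = √(20²+100²) = √10400 ≈ 101.98, ∠ = arctan(100/20) ≈ 78.69°
pole (s+25): 25 + j100 → |·| = √(25²+100²) = √10625 ≈ 103.08, ∠ = arctan(100/25) ≈ 75.96°
|T| = 2 · 100.12 / 1.0546e+06 ≈ 0.00018987
Gain = 20 log₁₀(0.00018987) ≈ -74.43 dB
∠T = 87.14° − 240.08° = -152.94°

ω = 22: -54.2 dB, -81.9°; ω = 100: -74.4 dB, -152.9°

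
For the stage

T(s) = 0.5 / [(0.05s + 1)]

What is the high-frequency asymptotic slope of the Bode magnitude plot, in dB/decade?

Each pole contributes −20 dB/decade at high frequency; each zero contributes +20 dB/decade.
Net: 0 zero(s) − 1 pole(s) → -20 dB/decade.

-20 dB/decade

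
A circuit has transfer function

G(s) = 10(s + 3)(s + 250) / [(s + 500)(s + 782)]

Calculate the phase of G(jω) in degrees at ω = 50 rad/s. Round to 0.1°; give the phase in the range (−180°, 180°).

88.5°

At s = jω = j50:
zero (s+3): 3 + j50 → |·| = √(3²+50²) = √2509 ≈ 50.09, ∠ = arctan(50/3) ≈ 86.57°
zero (s+250): 250 + j50 → |·| = √(250²+50²) = √65000 ≈ 254.95, ∠ = arctan(50/250) ≈ 11.31°
pole (s+500): 500 + j50 → |·| = √(500²+50²) = √252500 ≈ 502.49, ∠ = arctan(50/500) ≈ 5.71°
pole (s+782): 782 + j50 → |·| = √(782²+50²) = √614024 ≈ 783.6, ∠ = arctan(50/782) ≈ 3.66°
∠G = 97.88° − 9.37° = 88.51°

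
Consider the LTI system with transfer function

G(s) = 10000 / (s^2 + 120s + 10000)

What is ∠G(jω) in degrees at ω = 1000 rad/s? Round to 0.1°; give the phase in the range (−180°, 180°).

-173.1°

At s = jω = j1000:
quadratic: (j1000)² + 120·j1000 + 10000 = -990000 + j120000 → |·| ≈ 9.9725e+05, ∠ ≈ 173.09°
∠G = 0.00° − 173.09° = -173.09°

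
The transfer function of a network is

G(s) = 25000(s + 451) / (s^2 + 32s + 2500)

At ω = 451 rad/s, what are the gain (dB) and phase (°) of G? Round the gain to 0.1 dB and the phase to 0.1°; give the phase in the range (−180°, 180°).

38.0 dB, -130.9°

At s = jω = j451:
zero (s+451): 451 + j451 → |·| = √(451²+451²) = √406802 ≈ 637.81, ∠ = arctan(451/451) ≈ 45.00°
quadratic: (j451)² + 32·j451 + 2500 = -200901 + j14432 → |·| ≈ 2.0142e+05, ∠ ≈ 175.89°
|G| = 25000 · 637.81 / 2.0142e+05 ≈ 79.164
Gain = 20 log₁₀(79.164) ≈ 37.97 dB
∠G = 45.00° − 175.89° = -130.89°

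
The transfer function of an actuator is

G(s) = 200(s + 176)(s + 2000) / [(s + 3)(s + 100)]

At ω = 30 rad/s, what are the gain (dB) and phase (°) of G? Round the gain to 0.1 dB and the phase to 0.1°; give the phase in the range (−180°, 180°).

At s = jω = j30:
zero (s+176): 176 + j30 → |·| = √(176²+30²) = √31876 ≈ 178.54, ∠ = arctan(30/176) ≈ 9.67°
zero (s+2000): 2000 + j30 → |·| = √(2000²+30²) = √4000900 ≈ 2000.2, ∠ = arctan(30/2000) ≈ 0.86°
pole (s+3): 3 + j30 → |·| = √(3²+30²) = √909 ≈ 30.15, ∠ = arctan(30/3) ≈ 84.29°
pole (s+100): 100 + j30 → |·| = √(100²+30²) = √10900 ≈ 104.4, ∠ = arctan(30/100) ≈ 16.70°
|G| = 200 · 3.5712e+05 / 3147.7 ≈ 22691
Gain = 20 log₁₀(22691) ≈ 87.12 dB
∠G = 10.53° − 100.99° = -90.46°

87.1 dB, -90.5°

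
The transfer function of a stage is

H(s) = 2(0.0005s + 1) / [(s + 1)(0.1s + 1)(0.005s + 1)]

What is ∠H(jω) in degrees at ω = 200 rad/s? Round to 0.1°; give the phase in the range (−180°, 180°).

143.9°

At ω = 200 rad/s:
zero (1 + j200·0.0005) = 1 + j0.1 → |·| ≈ 1.005, ∠ ≈ 5.71°
pole (1 + j200·1) = 1 + j200 → |·| ≈ 200, ∠ ≈ 89.71°
pole (1 + j200·0.1) = 1 + j20 → |·| ≈ 20.025, ∠ ≈ 87.14°
pole (1 + j200·0.005) = 1 + j1 → |·| ≈ 1.4142, ∠ ≈ 45.00°
∠H = (5.71°) − (89.71° + 87.14° + 45.00°) = -216.14° ≡ 143.86° (principal value)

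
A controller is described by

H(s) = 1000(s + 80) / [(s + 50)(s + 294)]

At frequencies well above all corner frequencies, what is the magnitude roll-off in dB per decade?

-20 dB/decade

Each pole contributes −20 dB/decade at high frequency; each zero contributes +20 dB/decade.
Net: 1 zero(s) − 2 pole(s) → -20 dB/decade.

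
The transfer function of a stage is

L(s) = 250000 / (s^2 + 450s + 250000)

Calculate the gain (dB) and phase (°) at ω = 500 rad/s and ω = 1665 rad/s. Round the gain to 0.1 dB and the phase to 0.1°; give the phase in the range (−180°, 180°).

ω = 500: 0.9 dB, -90.0°; ω = 1665: -20.4 dB, -163.5°

At s = jω = j500:
quadratic: (j500)² + 450·j500 + 250000 = 0 + j225000 → |·| ≈ 2.25e+05, ∠ ≈ 90.00°
|L| = 250000 / 2.25e+05 ≈ 1.1111
Gain = 20 log₁₀(1.1111) ≈ 0.92 dB
∠L = 0.00° − 90.00° = -90.00°

At s = jω = j1665:
quadratic: (j1665)² + 450·j1665 + 250000 = -2522225 + j749250 → |·| ≈ 2.6312e+06, ∠ ≈ 163.46°
|L| = 250000 / 2.6312e+06 ≈ 0.095014
Gain = 20 log₁₀(0.095014) ≈ -20.44 dB
∠L = 0.00° − 163.46° = -163.46°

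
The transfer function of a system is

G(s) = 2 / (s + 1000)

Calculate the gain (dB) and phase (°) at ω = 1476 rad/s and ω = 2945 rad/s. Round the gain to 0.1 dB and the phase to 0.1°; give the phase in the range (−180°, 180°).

ω = 1476: -59.0 dB, -55.9°; ω = 2945: -63.8 dB, -71.2°

At s = jω = j1476:
pole (s+1000): 1000 + j1476 → |·| = √(1000²+1476²) = √3178576 ≈ 1782.9, ∠ = arctan(1476/1000) ≈ 55.88°
|G| = 2 / 1782.9 ≈ 0.0011218
Gain = 20 log₁₀(0.0011218) ≈ -59.00 dB
∠G = 0.00° − 55.88° = -55.88°

At s = jω = j2945:
pole (s+1000): 1000 + j2945 → |·| = √(1000²+2945²) = √9673025 ≈ 3110.1, ∠ = arctan(2945/1000) ≈ 71.24°
|G| = 2 / 3110.1 ≈ 0.00064307
Gain = 20 log₁₀(0.00064307) ≈ -63.83 dB
∠G = 0.00° − 71.24° = -71.24°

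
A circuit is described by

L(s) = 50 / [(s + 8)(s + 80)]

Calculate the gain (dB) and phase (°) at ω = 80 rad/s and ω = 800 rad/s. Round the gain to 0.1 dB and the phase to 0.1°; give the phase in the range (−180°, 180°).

ω = 80: -45.2 dB, -129.3°; ω = 800: -82.2 dB, -173.7°

At s = jω = j80:
pole (s+8): 8 + j80 → |·| = √(8²+80²) = √6464 ≈ 80.399, ∠ = arctan(80/8) ≈ 84.29°
pole (s+80): 80 + j80 → |·| = √(80²+80²) = √12800 ≈ 113.14, ∠ = arctan(80/80) ≈ 45.00°
|L| = 50 / 9096.3 ≈ 0.0054967
Gain = 20 log₁₀(0.0054967) ≈ -45.20 dB
∠L = 0.00° − 129.29° = -129.29°

At s = jω = j800:
pole (s+8): 8 + j800 → |·| = √(8²+800²) = √640064 ≈ 800.04, ∠ = arctan(800/8) ≈ 89.43°
pole (s+80): 80 + j800 → |·| = √(80²+800²) = √646400 ≈ 803.99, ∠ = arctan(800/80) ≈ 84.29°
|L| = 50 / 6.4322e+05 ≈ 7.7734e-05
Gain = 20 log₁₀(7.7734e-05) ≈ -82.19 dB
∠L = 0.00° − 173.72° = -173.72°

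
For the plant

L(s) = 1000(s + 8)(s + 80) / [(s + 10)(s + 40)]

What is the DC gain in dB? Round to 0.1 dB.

L(0) = 1000·8·80 / (10·40) = 1600
20 log₁₀(1600) ≈ 64.08 dB

64.1 dB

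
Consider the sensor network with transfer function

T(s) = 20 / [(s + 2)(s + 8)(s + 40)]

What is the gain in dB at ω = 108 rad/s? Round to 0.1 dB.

At s = jω = j108:
pole (s+2): 2 + j108 → |·| = √(2²+108²) = √11668 ≈ 108.02, ∠ = arctan(108/2) ≈ 88.94°
pole (s+8): 8 + j108 → |·| = √(8²+108²) = √11728 ≈ 108.3, ∠ = arctan(108/8) ≈ 85.76°
pole (s+40): 40 + j108 → |·| = √(40²+108²) = √13264 ≈ 115.17, ∠ = arctan(108/40) ≈ 69.68°
|T| = 20 / 1.3473e+06 ≈ 1.4845e-05
Gain = 20 log₁₀(1.4845e-05) ≈ -96.57 dB

-96.6 dB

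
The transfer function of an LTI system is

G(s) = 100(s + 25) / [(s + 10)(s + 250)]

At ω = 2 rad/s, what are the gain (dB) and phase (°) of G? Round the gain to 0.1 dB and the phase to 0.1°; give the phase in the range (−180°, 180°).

At s = jω = j2:
zero (s+25): 25 + j2 → |·| = √(25²+2²) = √629 ≈ 25.08, ∠ = arctan(2/25) ≈ 4.57°
pole (s+10): 10 + j2 → |·| = √(10²+2²) = √104 ≈ 10.198, ∠ = arctan(2/10) ≈ 11.31°
pole (s+250): 250 + j2 → |·| = √(250²+2²) = √62504 ≈ 250.01, ∠ = arctan(2/250) ≈ 0.46°
|G| = 100 · 25.08 / 2549.6 ≈ 0.98368
Gain = 20 log₁₀(0.98368) ≈ -0.14 dB
∠G = 4.57° − 11.77° = -7.20°

-0.1 dB, -7.2°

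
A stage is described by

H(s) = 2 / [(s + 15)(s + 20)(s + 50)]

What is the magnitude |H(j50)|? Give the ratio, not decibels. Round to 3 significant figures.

1.01e-05

At s = jω = j50:
pole (s+15): 15 + j50 → |·| = √(15²+50²) = √2725 ≈ 52.202, ∠ = arctan(50/15) ≈ 73.30°
pole (s+20): 20 + j50 → |·| = √(20²+50²) = √2900 ≈ 53.852, ∠ = arctan(50/20) ≈ 68.20°
pole (s+50): 50 + j50 → |·| = √(50²+50²) = √5000 ≈ 70.711, ∠ = arctan(50/50) ≈ 45.00°
|H| = 2 / 1.9878e+05 ≈ 1.0061e-05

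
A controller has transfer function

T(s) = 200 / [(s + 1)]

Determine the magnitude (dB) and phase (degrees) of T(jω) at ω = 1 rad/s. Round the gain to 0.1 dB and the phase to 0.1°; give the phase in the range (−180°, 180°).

At ω = 1 rad/s:
pole (1 + j1·1) = 1 + j1 → |·| ≈ 1.4142, ∠ ≈ 45.00°
|T| = 200 · 1 / (1.4142) ≈ 141.42
Gain = 20 log₁₀(141.42) ≈ 43.01 dB
∠T = (0°) − (45.00°) = -45.00°

43.0 dB, -45.0°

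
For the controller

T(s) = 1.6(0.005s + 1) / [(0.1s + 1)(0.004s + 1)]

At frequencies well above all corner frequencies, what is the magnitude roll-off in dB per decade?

-20 dB/decade

Each pole contributes −20 dB/decade at high frequency; each zero contributes +20 dB/decade.
Net: 1 zero(s) − 2 pole(s) → -20 dB/decade.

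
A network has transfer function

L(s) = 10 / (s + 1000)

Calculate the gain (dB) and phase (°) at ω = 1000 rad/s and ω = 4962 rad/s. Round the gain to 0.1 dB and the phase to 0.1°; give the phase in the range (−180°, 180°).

At s = jω = j1000:
pole (s+1000): 1000 + j1000 → |·| = √(1000²+1000²) = √2000000 ≈ 1414.2, ∠ = arctan(1000/1000) ≈ 45.00°
|L| = 10 / 1414.2 ≈ 0.0070711
Gain = 20 log₁₀(0.0070711) ≈ -43.01 dB
∠L = 0.00° − 45.00° = -45.00°

At s = jω = j4962:
pole (s+1000): 1000 + j4962 → |·| = √(1000²+4962²) = √25621444 ≈ 5061.8, ∠ = arctan(4962/1000) ≈ 78.61°
|L| = 10 / 5061.8 ≈ 0.0019756
Gain = 20 log₁₀(0.0019756) ≈ -54.09 dB
∠L = 0.00° − 78.61° = -78.61°

ω = 1000: -43.0 dB, -45.0°; ω = 4962: -54.1 dB, -78.6°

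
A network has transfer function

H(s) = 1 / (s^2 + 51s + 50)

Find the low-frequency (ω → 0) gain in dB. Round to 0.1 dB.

H(0) = 1 / 50 = 0.02
20 log₁₀(0.02) ≈ -33.98 dB

-34.0 dB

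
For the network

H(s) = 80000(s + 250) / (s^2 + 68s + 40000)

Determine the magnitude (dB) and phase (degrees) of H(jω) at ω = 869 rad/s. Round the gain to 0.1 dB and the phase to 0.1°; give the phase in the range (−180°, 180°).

40.1 dB, -101.3°

At s = jω = j869:
zero (s+250): 250 + j869 → |·| = √(250²+869²) = √817661 ≈ 904.25, ∠ = arctan(869/250) ≈ 73.95°
quadratic: (j869)² + 68·j869 + 40000 = -715161 + j59092 → |·| ≈ 7.176e+05, ∠ ≈ 175.28°
|H| = 80000 · 904.25 / 7.176e+05 ≈ 100.81
Gain = 20 log₁₀(100.81) ≈ 40.07 dB
∠H = 73.95° − 175.28° = -101.33°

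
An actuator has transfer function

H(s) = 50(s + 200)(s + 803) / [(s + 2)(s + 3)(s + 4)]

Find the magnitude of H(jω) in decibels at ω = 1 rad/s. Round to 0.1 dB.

108.8 dB

At s = jω = j1:
zero (s+200): 200 + j1 → |·| = √(200²+1²) = √40001 ≈ 200, ∠ = arctan(1/200) ≈ 0.29°
zero (s+803): 803 + j1 → |·| = √(803²+1²) = √644810 ≈ 803, ∠ = arctan(1/803) ≈ 0.07°
pole (s+2): 2 + j1 → |·| = √(2²+1²) = √5 ≈ 2.2361, ∠ = arctan(1/2) ≈ 26.57°
pole (s+3): 3 + j1 → |·| = √(3²+1²) = √10 ≈ 3.1623, ∠ = arctan(1/3) ≈ 18.43°
pole (s+4): 4 + j1 → |·| = √(4²+1²) = √17 ≈ 4.1231, ∠ = arctan(1/4) ≈ 14.04°
|H| = 50 · 1.606e+05 / 29.155 ≈ 2.7542e+05
Gain = 20 log₁₀(2.7542e+05) ≈ 108.80 dB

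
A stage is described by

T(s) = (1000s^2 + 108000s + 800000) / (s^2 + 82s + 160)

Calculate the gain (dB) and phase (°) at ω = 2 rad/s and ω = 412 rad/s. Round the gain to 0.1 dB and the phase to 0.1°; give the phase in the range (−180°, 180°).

ω = 2: 71.2 dB, -31.3°; ω = 412: 60.1 dB, -3.5°

Substitute s = j2:
Numerator: 1000(j2)^2 + 108000(j2) + 800000 = 796000 + j216000
Denominator: (j2)^2 + 82(j2) + 160 = 156 + j164
|N| = √(796000² + 216000²) ≈ 8.2479e+05, ∠N ≈ 15.18°
|D| = √(156² + 164²) ≈ 226.34, ∠D ≈ 46.43°
|T| = 8.2479e+05 / 226.34 ≈ 3644
Gain = 20 log₁₀(3644) ≈ 71.23 dB
∠T = 15.18° − 46.43° = -31.25°

Substitute s = j412:
Numerator: 1000(j412)^2 + 108000(j412) + 800000 = -168944000 + j44496000
Denominator: (j412)^2 + 82(j412) + 160 = -169584 + j33784
|N| = √(168944000² + 44496000²) ≈ 1.7471e+08, ∠N ≈ 165.24°
|D| = √(169584² + 33784²) ≈ 1.7292e+05, ∠D ≈ 168.73°
|T| = 1.7471e+08 / 1.7292e+05 ≈ 1010.4
Gain = 20 log₁₀(1010.4) ≈ 60.09 dB
∠T = 165.24° − 168.73° = -3.49°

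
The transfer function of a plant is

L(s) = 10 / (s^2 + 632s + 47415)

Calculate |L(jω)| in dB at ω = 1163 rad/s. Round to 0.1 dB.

Substitute s = j1163:
Numerator: 10 = 10 + j0
Denominator: (j1163)^2 + 632(j1163) + 47415 = -1305154 + j735016
|N| = √(10² + 0²) ≈ 10, ∠N ≈ 0.00°
|D| = √(1305154² + 735016²) ≈ 1.4979e+06, ∠D ≈ 150.61°
|L| = 10 / 1.4979e+06 ≈ 6.676e-06
Gain = 20 log₁₀(6.676e-06) ≈ -103.51 dB

-103.5 dB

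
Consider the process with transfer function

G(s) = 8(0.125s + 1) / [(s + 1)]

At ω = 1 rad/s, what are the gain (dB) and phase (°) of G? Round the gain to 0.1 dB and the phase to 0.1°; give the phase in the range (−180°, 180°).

15.1 dB, -37.9°

At ω = 1 rad/s:
zero (1 + j1·0.125) = 1 + j0.125 → |·| ≈ 1.0078, ∠ ≈ 7.13°
pole (1 + j1·1) = 1 + j1 → |·| ≈ 1.4142, ∠ ≈ 45.00°
|G| = 8 · 1.0078 / (1.4142) ≈ 5.701
Gain = 20 log₁₀(5.701) ≈ 15.12 dB
∠G = (7.13°) − (45.00°) = -37.87°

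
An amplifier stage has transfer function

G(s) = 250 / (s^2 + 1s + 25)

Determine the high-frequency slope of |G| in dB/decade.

Each pole contributes −20 dB/decade at high frequency; each zero contributes +20 dB/decade.
Net: 0 zero(s) − 2 pole(s) → -40 dB/decade.

-40 dB/decade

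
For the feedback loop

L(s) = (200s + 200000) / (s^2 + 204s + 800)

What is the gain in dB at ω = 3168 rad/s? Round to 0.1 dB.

Substitute s = j3168:
Numerator: 200(j3168) + 200000 = 200000 + j633600
Denominator: (j3168)^2 + 204(j3168) + 800 = -10035424 + j646272
|N| = √(200000² + 633600²) ≈ 6.6442e+05, ∠N ≈ 72.48°
|D| = √(10035424² + 646272²) ≈ 1.0056e+07, ∠D ≈ 176.32°
|L| = 6.6442e+05 / 1.0056e+07 ≈ 0.066072
Gain = 20 log₁₀(0.066072) ≈ -23.60 dB

-23.6 dB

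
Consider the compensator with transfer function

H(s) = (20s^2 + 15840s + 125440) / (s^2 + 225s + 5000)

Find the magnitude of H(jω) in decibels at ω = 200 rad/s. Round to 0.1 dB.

Substitute s = j200:
Numerator: 20(j200)^2 + 15840(j200) + 125440 = -674560 + j3168000
Denominator: (j200)^2 + 225(j200) + 5000 = -35000 + j45000
|N| = √(674560² + 3168000²) ≈ 3.239e+06, ∠N ≈ 102.02°
|D| = √(35000² + 45000²) ≈ 57009, ∠D ≈ 127.87°
|H| = 3.239e+06 / 57009 ≈ 56.816
Gain = 20 log₁₀(56.816) ≈ 35.09 dB

35.1 dB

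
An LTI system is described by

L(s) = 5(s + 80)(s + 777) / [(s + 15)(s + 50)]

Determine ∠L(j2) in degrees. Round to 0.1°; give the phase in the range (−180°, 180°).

-8.3°

At s = jω = j2:
zero (s+80): 80 + j2 → |·| = √(80²+2²) = √6404 ≈ 80.025, ∠ = arctan(2/80) ≈ 1.43°
zero (s+777): 777 + j2 → |·| = √(777²+2²) = √603733 ≈ 777, ∠ = arctan(2/777) ≈ 0.15°
pole (s+15): 15 + j2 → |·| = √(15²+2²) = √229 ≈ 15.133, ∠ = arctan(2/15) ≈ 7.59°
pole (s+50): 50 + j2 → |·| = √(50²+2²) = √2504 ≈ 50.04, ∠ = arctan(2/50) ≈ 2.29°
∠L = 1.58° − 9.88° = -8.30°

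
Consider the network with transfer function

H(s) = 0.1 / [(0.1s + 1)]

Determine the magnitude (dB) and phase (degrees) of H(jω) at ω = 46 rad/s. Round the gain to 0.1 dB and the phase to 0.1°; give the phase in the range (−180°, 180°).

-33.5 dB, -77.7°

At ω = 46 rad/s:
pole (1 + j46·0.1) = 1 + j4.6 → |·| ≈ 4.7074, ∠ ≈ 77.74°
|H| = 0.1 · 1 / (4.7074) ≈ 0.021243
Gain = 20 log₁₀(0.021243) ≈ -33.46 dB
∠H = (0°) − (77.74°) = -77.74°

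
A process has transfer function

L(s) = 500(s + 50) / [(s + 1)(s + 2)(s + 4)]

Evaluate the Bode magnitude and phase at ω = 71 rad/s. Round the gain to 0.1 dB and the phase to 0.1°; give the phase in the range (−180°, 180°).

At s = jω = j71:
zero (s+50): 50 + j71 → |·| = √(50²+71²) = √7541 ≈ 86.839, ∠ = arctan(71/50) ≈ 54.85°
pole (s+1): 1 + j71 → |·| = √(1²+71²) = √5042 ≈ 71.007, ∠ = arctan(71/1) ≈ 89.19°
pole (s+2): 2 + j71 → |·| = √(2²+71²) = √5045 ≈ 71.028, ∠ = arctan(71/2) ≈ 88.39°
pole (s+4): 4 + j71 → |·| = √(4²+71²) = √5057 ≈ 71.113, ∠ = arctan(71/4) ≈ 86.78°
|L| = 500 · 86.839 / 3.5866e+05 ≈ 0.12106
Gain = 20 log₁₀(0.12106) ≈ -18.34 dB
∠L = 54.85° − 264.36° = -209.51° ≡ 150.49° (principal value)

-18.3 dB, 150.5°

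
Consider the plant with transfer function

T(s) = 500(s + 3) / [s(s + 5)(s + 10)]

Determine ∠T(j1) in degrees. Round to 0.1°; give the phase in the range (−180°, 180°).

-88.6°

At s = jω = j1:
zero (s+3): 3 + j1 → |·| = √(3²+1²) = √10 ≈ 3.1623, ∠ = arctan(1/3) ≈ 18.43°
pole (s+5): 5 + j1 → |·| = √(5²+1²) = √26 ≈ 5.099, ∠ = arctan(1/5) ≈ 11.31°
pole (s+10): 10 + j1 → |·| = √(10²+1²) = √101 ≈ 10.05, ∠ = arctan(1/10) ≈ 5.71°
pole at origin: |s| = 1, ∠ = 90.00° (in denominator)
∠T = 18.43° − 107.02° = -88.59°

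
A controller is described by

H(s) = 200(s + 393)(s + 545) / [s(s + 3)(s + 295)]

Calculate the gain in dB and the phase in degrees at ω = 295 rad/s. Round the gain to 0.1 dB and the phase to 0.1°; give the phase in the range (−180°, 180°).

At s = jω = j295:
zero (s+393): 393 + j295 → |·| = √(393²+295²) = √241474 ≈ 491.4, ∠ = arctan(295/393) ≈ 36.89°
zero (s+545): 545 + j295 → |·| = √(545²+295²) = √384050 ≈ 619.72, ∠ = arctan(295/545) ≈ 28.43°
pole (s+3): 3 + j295 → |·| = √(3²+295²) = √87034 ≈ 295.02, ∠ = arctan(295/3) ≈ 89.42°
pole (s+295): 295 + j295 → |·| = √(295²+295²) = √174050 ≈ 417.19, ∠ = arctan(295/295) ≈ 45.00°
pole at origin: |s| = 295, ∠ = 90.00° (in denominator)
|H| = 200 · 3.0453e+05 / 3.6308e+07 ≈ 1.6775
Gain = 20 log₁₀(1.6775) ≈ 4.49 dB
∠H = 65.32° − 224.42° = -159.10°

4.5 dB, -159.1°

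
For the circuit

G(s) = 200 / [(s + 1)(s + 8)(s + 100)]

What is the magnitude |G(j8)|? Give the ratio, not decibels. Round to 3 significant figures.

0.0219

At s = jω = j8:
pole (s+1): 1 + j8 → |·| = √(1²+8²) = √65 ≈ 8.0623, ∠ = arctan(8/1) ≈ 82.87°
pole (s+8): 8 + j8 → |·| = √(8²+8²) = √128 ≈ 11.314, ∠ = arctan(8/8) ≈ 45.00°
pole (s+100): 100 + j8 → |·| = √(100²+8²) = √10064 ≈ 100.32, ∠ = arctan(8/100) ≈ 4.57°
|G| = 200 / 9150.9 ≈ 0.021856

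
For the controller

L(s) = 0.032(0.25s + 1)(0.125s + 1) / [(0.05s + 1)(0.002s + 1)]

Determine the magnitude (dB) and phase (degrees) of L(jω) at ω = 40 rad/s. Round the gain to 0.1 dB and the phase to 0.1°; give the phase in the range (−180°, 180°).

At ω = 40 rad/s:
zero (1 + j40·0.25) = 1 + j10 → |·| ≈ 10.05, ∠ ≈ 84.29°
zero (1 + j40·0.125) = 1 + j5 → |·| ≈ 5.099, ∠ ≈ 78.69°
pole (1 + j40·0.05) = 1 + j2 → |·| ≈ 2.2361, ∠ ≈ 63.43°
pole (1 + j40·0.002) = 1 + j0.08 → |·| ≈ 1.0032, ∠ ≈ 4.57°
|L| = 0.032 · 10.05 · 5.099 / (2.2361 · 1.0032) ≈ 0.73101
Gain = 20 log₁₀(0.73101) ≈ -2.72 dB
∠L = (84.29° + 78.69°) − (63.43° + 4.57°) = 94.98°

-2.7 dB, 95.0°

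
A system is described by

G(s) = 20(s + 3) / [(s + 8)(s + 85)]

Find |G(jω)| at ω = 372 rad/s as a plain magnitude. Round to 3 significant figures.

0.0524

At s = jω = j372:
zero (s+3): 3 + j372 → |·| = √(3²+372²) = √138393 ≈ 372.01, ∠ = arctan(372/3) ≈ 89.54°
pole (s+8): 8 + j372 → |·| = √(8²+372²) = √138448 ≈ 372.09, ∠ = arctan(372/8) ≈ 88.77°
pole (s+85): 85 + j372 → |·| = √(85²+372²) = √145609 ≈ 381.59, ∠ = arctan(372/85) ≈ 77.13°
|G| = 20 · 372.01 / 1.4199e+05 ≈ 0.052399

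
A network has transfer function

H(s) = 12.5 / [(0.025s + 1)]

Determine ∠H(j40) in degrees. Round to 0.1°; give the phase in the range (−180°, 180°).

-45.0°

At ω = 40 rad/s:
pole (1 + j40·0.025) = 1 + j1 → |·| ≈ 1.4142, ∠ ≈ 45.00°
∠H = (0°) − (45.00°) = -45.00°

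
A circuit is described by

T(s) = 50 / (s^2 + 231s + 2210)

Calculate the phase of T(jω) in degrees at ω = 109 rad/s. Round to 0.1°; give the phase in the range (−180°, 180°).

Substitute s = j109:
Numerator: 50 = 50 + j0
Denominator: (j109)^2 + 231(j109) + 2210 = -9671 + j25179
|N| = √(50² + 0²) ≈ 50, ∠N ≈ 0.00°
|D| = √(9671² + 25179²) ≈ 26972, ∠D ≈ 111.01°
∠T = 0.00° − 111.01° = -111.01°

-111.0°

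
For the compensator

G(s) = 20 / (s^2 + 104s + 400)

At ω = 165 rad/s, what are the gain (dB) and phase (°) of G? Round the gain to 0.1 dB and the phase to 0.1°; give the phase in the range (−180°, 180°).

Substitute s = j165:
Numerator: 20 = 20 + j0
Denominator: (j165)^2 + 104(j165) + 400 = -26825 + j17160
|N| = √(20² + 0²) ≈ 20, ∠N ≈ 0.00°
|D| = √(26825² + 17160²) ≈ 31844, ∠D ≈ 147.39°
|G| = 20 / 31844 ≈ 0.00062806
Gain = 20 log₁₀(0.00062806) ≈ -64.04 dB
∠G = 0.00° − 147.39° = -147.39°

-64.0 dB, -147.4°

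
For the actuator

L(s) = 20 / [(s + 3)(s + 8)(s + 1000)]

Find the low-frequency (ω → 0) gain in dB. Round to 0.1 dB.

-61.6 dB

L(0) = 20 / (3·8·1000) ≈ 0.00083333
20 log₁₀(0.00083333) ≈ -61.58 dB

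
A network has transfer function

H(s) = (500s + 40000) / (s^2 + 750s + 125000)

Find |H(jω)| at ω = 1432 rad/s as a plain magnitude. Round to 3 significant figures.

Substitute s = j1432:
Numerator: 500(j1432) + 40000 = 40000 + j716000
Denominator: (j1432)^2 + 750(j1432) + 125000 = -1925624 + j1074000
|N| = √(40000² + 716000²) ≈ 7.1712e+05, ∠N ≈ 86.80°
|D| = √(1925624² + 1074000²) ≈ 2.2049e+06, ∠D ≈ 150.85°
|H| = 7.1712e+05 / 2.2049e+06 ≈ 0.32524

0.325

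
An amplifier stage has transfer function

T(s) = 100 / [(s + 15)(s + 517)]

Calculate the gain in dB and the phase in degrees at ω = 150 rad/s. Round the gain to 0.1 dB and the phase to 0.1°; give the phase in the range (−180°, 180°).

At s = jω = j150:
pole (s+15): 15 + j150 → |·| = √(15²+150²) = √22725 ≈ 150.75, ∠ = arctan(150/15) ≈ 84.29°
pole (s+517): 517 + j150 → |·| = √(517²+150²) = √289789 ≈ 538.32, ∠ = arctan(150/517) ≈ 16.18°
|T| = 100 / 81152 ≈ 0.0012323
Gain = 20 log₁₀(0.0012323) ≈ -58.19 dB
∠T = 0.00° − 100.47° = -100.47°

-58.2 dB, -100.5°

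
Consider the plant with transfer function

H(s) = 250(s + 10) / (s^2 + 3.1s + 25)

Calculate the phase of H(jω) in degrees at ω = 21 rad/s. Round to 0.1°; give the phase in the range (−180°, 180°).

At s = jω = j21:
zero (s+10): 10 + j21 → |·| = √(10²+21²) = √541 ≈ 23.259, ∠ = arctan(21/10) ≈ 64.54°
quadratic: (j21)² + 3.1·j21 + 25 = -416 + j65.1 → |·| ≈ 421.06, ∠ ≈ 171.11°
∠H = 64.54° − 171.11° = -106.57°

-106.6°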